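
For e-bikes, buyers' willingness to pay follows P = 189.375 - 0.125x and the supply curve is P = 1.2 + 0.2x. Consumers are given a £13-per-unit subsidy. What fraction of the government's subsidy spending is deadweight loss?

Pre-subsidy: 189.375 - 0.125x = 1.2 + 0.2x gives x* = 579 and P* = 117.
With the rebate, buyers effectively pay Pb = Ps − 13, where Ps is the price sellers receive.
On the curves, Pb = 189.375 - 0.125x and Ps = 1.2 + 0.2x; the wedge Ps − Pb = 13 gives 1.2 + 0.2x − (189.375 - 0.125x) = 13, so x' = 619.
Then Pb = 189.375 − 0.125·619 = 112 and Ps = 1.2 + 0.2·619 = 125.
ΔCS = ½(579 + 619)(117 − 112) = 2995; ΔPS = ½(579 + 619)(125 − 117) = 4792.
Government spending = 13 × 619 = 8047.
DWL = ½ × 13 × (619 − 579) = 260; fraction = 260 / 8047 = 20/619.

DWL / government spending = 20/619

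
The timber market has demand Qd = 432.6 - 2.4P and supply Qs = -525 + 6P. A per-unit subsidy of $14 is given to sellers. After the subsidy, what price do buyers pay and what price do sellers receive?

Pre-subsidy: 432.6 - 2.4P = -525 + 6P gives P* = 114, Q* = 159.
With the subsidy, sellers receive Ps = Pb + 14 for each unit, where Pb is the price buyers pay.
Supply in terms of Pb becomes Qs = -525 + 6(Pb + 14) = -441 + 6Pb. Setting this equal to demand: 432.6 - 2.4Pb = -441 + 6Pb, so Pb = 104.
Sellers receive Ps = 104 + 14 = 118; Q' = 432.6 − 2.4·104 = 183.

Buyers pay $104; sellers receive $118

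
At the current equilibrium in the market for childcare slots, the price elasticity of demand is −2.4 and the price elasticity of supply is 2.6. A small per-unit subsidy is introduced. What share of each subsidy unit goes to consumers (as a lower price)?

For a small subsidy around the equilibrium, the benefit split depends on the relative slopes, which at a point are proportional to the elasticities.
Buyer share = εs/(εs + |εd|) = 2.6/(2.6 + 2.4) = 0.52; seller share = |εd|/(εs + |εd|) = 0.48.

Consumer share = 0.52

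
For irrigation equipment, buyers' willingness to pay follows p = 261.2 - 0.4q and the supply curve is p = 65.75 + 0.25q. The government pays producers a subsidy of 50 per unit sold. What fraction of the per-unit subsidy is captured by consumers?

Consumer share = 8/13

Pre-subsidy: 261.2 - 0.4q = 65.75 + 0.25q gives q* = 3909/13 and p* = 1832/13.
With the subsidy, sellers receive ps = pb + 50 for each unit, where pb is the price buyers pay.
On the curves, pb = 261.2 - 0.4q and ps = 65.75 + 0.25q; the wedge ps − pb = 50 gives 65.75 + 0.25q − (261.2 - 0.4q) = 50, so q' = 4909/13.
Then pb = 261.2 − 0.4·(4909/13) = 1432/13 and ps = 65.75 + 0.25·(4909/13) = 2082/13.
Buyers' price falls by p* − pb = 1832/13 − 1432/13 = 400/13; sellers' price rises by ps − p* = 2082/13 − 1832/13 = 250/13.
So consumers capture (400/13)/50 = 8/13 of each unit of subsidy.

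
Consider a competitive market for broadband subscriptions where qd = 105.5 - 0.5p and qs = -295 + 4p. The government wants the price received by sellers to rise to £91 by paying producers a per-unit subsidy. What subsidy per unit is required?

At a seller price of 91, quantity supplied is -295 + 4·91 = 69.
Buyers absorb 69 only when they pay pb with 105.5 − 0.5·pb = 69, i.e. pb = 73.
s = ps − pb = 91 − 73 = 18.

Required subsidy s = £18 per unit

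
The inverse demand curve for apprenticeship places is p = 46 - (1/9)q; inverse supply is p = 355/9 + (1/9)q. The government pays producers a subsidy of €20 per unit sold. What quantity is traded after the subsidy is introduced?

q' = 119.5

Pre-subsidy: 46 - (1/9)q = 355/9 + (1/9)q gives q* = 29.5 and p* = 769/18.
With the subsidy, sellers receive ps = pb + 20 for each unit, where pb is the price buyers pay.
On the curves, pb = 46 - (1/9)q and ps = 355/9 + (1/9)q; the wedge ps − pb = 20 gives 355/9 + (1/9)q − (46 - (1/9)q) = 20, so q' = 119.5.
Then pb = 46 − (1/9)·119.5 = 589/18 and ps = 355/9 + (1/9)·119.5 = 949/18.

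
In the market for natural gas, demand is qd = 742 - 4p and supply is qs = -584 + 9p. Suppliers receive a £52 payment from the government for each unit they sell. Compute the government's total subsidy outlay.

Government cost = £24856

Pre-subsidy: 742 - 4p = -584 + 9p gives p* = 102, q* = 334.
With the subsidy, sellers receive ps = pb + 52 for each unit, where pb is the price buyers pay.
Supply in terms of pb becomes qs = -584 + 9(pb + 52) = -116 + 9pb. Setting this equal to demand: 742 - 4pb = -116 + 9pb, so pb = 66.
Sellers receive ps = 66 + 52 = 118; q' = 742 − 4·66 = 478.
Government outlay = subsidy × quantity = 52 × 478 = 24856.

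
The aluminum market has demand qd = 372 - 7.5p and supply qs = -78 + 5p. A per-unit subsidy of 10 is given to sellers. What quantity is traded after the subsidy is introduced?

Pre-subsidy: 372 - 7.5p = -78 + 5p gives p* = 36, q* = 102.
With the subsidy, sellers receive ps = pb + 10 for each unit, where pb is the price buyers pay.
Supply in terms of pb becomes qs = -78 + 5(pb + 10) = -28 + 5pb. Setting this equal to demand: 372 - 7.5pb = -28 + 5pb, so pb = 32.
Sellers receive ps = 32 + 10 = 42; q' = 372 − 7.5·32 = 132.

q' = 132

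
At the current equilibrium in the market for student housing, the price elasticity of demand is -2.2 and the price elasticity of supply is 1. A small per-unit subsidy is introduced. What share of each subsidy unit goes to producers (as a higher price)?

Producer share = 0.6875

For a small subsidy around the equilibrium, the benefit split depends on the relative slopes, which at a point are proportional to the elasticities.
Buyer share = εs/(εs + |εd|) = 1/(1 + 2.2) = 0.3125; seller share = |εd|/(εs + |εd|) = 0.6875.
So producers capture 0.6875 of the subsidy.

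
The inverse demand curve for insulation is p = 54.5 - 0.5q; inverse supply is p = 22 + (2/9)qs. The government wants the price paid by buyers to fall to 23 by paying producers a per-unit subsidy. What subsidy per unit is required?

At a buyer price of 23, quantity demanded is 109 − 2·23 = 63.
Sellers supply 63 only when they receive ps = 22 + (2/9)·63 = 36.
s = ps − pb = 36 − 23 = 13.

Required subsidy s = 13 per unit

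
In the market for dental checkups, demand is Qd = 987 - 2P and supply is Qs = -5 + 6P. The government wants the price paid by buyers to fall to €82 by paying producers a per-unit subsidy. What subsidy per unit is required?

At a buyer price of 82, quantity demanded is 987 − 2·82 = 823.
Sellers supply 823 only when they receive Ps with -5 + 6·Ps = 823, i.e. Ps = 138.
s = Ps − Pb = 138 − 82 = 56.

Required subsidy s = €56 per unit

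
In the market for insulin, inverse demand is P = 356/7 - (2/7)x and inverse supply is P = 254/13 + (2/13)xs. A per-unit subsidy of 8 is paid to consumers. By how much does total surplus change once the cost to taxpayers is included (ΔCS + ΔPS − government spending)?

Net change in total surplus = -72.8

Pre-subsidy: 356/7 - (2/7)x = 254/13 + (2/13)x gives x* = 71.25 and P* = 30.5.
With the rebate, buyers effectively pay Pb = Ps − 8, where Ps is the price sellers receive.
On the curves, Pb = 356/7 - (2/7)x and Ps = 254/13 + (2/13)x; the wedge Ps − Pb = 8 gives 254/13 + (2/13)x − (356/7 - (2/7)x) = 8, so x' = 89.45.
Then Pb = 356/7 − (2/7)·89.45 = 25.3 and Ps = 254/13 + (2/13)·89.45 = 33.3.
ΔCS = ½(71.25 + 89.45)(30.5 − 25.3) = 417.82; ΔPS = ½(71.25 + 89.45)(33.3 − 30.5) = 224.98.
Government spending = 8 × 89.45 = 715.6.
Net change = 417.82 + 224.98 − 715.6 = -72.8. The loss equals the DWL triangle ½·8·18.2.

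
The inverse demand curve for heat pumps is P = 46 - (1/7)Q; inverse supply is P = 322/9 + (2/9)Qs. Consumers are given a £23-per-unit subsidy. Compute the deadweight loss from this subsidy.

Pre-subsidy: 46 - (1/7)Q = 322/9 + (2/9)Q gives Q* = 28 and P* = 42.
With the rebate, buyers effectively pay Pb = Ps − 23, where Ps is the price sellers receive.
On the curves, Pb = 46 - (1/7)Q and Ps = 322/9 + (2/9)Q; the wedge Ps − Pb = 23 gives 322/9 + (2/9)Q − (46 - (1/7)Q) = 23, so Q' = 91.
Then Pb = 46 − (1/7)·91 = 33 and Ps = 322/9 + (2/9)·91 = 56.
The subsidy expands output by 91 − 28 = 63 past the efficient level; on those units the gap between marginal cost and willingness to pay runs from 0 up to 23.
DWL = ½ × 23 × 63 = 724.5.

Deadweight loss = £724.5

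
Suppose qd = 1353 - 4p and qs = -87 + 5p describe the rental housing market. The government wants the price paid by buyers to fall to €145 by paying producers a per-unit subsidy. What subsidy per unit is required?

At a buyer price of 145, quantity demanded is 1353 − 4·145 = 773.
Sellers supply 773 only when they receive ps with -87 + 5·ps = 773, i.e. ps = 172.
s = ps − pb = 172 − 145 = 27.

Required subsidy s = €27 per unit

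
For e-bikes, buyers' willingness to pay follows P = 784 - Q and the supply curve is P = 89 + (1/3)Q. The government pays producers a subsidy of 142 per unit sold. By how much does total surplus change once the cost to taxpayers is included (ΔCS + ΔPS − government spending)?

Pre-subsidy: 784 - Q = 89 + (1/3)Q gives Q* = 521.25 and P* = 262.75.
With the subsidy, sellers receive Ps = Pb + 142 for each unit, where Pb is the price buyers pay.
On the curves, Pb = 784 - Q and Ps = 89 + (1/3)Q; the wedge Ps − Pb = 142 gives 89 + (1/3)Q − (784 - Q) = 142, so Q' = 627.75.
Then Pb = 784 − 1·627.75 = 156.25 and Ps = 89 + (1/3)·627.75 = 298.25.
ΔCS = ½(521.25 + 627.75)(262.75 − 156.25) = 61184.25; ΔPS = ½(521.25 + 627.75)(298.25 − 262.75) = 20394.75.
Government spending = 142 × 627.75 = 89140.5.
Net change = 61184.25 + 20394.75 − 89140.5 = -7561.5. The loss equals the DWL triangle ½·142·106.5.

Net change in total surplus = -7561.5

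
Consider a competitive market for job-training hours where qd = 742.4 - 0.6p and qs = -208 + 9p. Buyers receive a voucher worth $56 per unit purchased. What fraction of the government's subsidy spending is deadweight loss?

Pre-subsidy: 742.4 - 0.6p = -208 + 9p gives p* = 99, q* = 683.
With the rebate, buyers effectively pay pb = ps − 56, where ps is the price sellers receive.
Demand in terms of ps becomes qd = 742.4 − 0.6(ps − 56) = 776 - 0.6ps. Setting this equal to supply: 776 - 0.6ps = -208 + 9ps, so ps = 102.5.
Buyers pay pb = 102.5 − 56 = 46.5; q' = -208 + 9·102.5 = 714.5.
ΔCS = ½(683 + 714.5)(99 − 46.5) = 36684.375; ΔPS = ½(683 + 714.5)(102.5 − 99) = 2445.625.
Government spending = 56 × 714.5 = 40012.
DWL = ½ × 56 × (714.5 − 683) = 882; fraction = 882 / 40012 = 63/2858.

DWL / government spending = 63/2858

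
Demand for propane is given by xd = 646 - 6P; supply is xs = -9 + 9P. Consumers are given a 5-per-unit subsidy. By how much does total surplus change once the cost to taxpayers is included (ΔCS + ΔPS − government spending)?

Pre-subsidy: 646 - 6P = -9 + 9P gives P* = 131/3, x* = 384.
With the rebate, buyers effectively pay Pb = Ps − 5, where Ps is the price sellers receive.
Demand in terms of Ps becomes xd = 646 − 6(Ps − 5) = 676 - 6Ps. Setting this equal to supply: 676 - 6Ps = -9 + 9Ps, so Ps = 137/3.
Buyers pay Pb = 137/3 − 5 = 122/3; x' = -9 + 9·(137/3) = 402.
ΔCS = ½(384 + 402)(131/3 − 122/3) = 1179; ΔPS = ½(384 + 402)(137/3 − 131/3) = 786.
Government spending = 5 × 402 = 2010.
Net change = 1179 + 786 − 2010 = -45. The loss equals the DWL triangle ½·5·18.

Net change in total surplus = -45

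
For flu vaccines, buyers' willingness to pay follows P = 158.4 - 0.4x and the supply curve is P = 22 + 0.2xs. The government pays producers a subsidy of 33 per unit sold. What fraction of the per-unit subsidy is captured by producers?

Pre-subsidy: 158.4 - 0.4x = 22 + 0.2x gives x* = 682/3 and P* = 1012/15.
With the subsidy, sellers receive Ps = Pb + 33 for each unit, where Pb is the price buyers pay.
On the curves, Pb = 158.4 - 0.4x and Ps = 22 + 0.2x; the wedge Ps − Pb = 33 gives 22 + 0.2x − (158.4 - 0.4x) = 33, so x' = 847/3.
Then Pb = 158.4 − 0.4·(847/3) = 682/15 and Ps = 22 + 0.2·(847/3) = 1177/15.
Buyers' price falls by P* − Pb = 1012/15 − 682/15 = 22; sellers' price rises by Ps − P* = 1177/15 − 1012/15 = 11.
So producers capture 11/33 = 1/3 of each unit of subsidy.

Producer share = 1/3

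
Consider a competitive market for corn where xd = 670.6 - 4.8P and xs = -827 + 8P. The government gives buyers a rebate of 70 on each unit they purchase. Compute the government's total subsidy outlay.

Government cost = 22330

Pre-subsidy: 670.6 - 4.8P = -827 + 8P gives P* = 117, x* = 109.
With the rebate, buyers effectively pay Pb = Ps − 70, where Ps is the price sellers receive.
Demand in terms of Ps becomes xd = 670.6 − 4.8(Ps − 70) = 1006.6 - 4.8Ps. Setting this equal to supply: 1006.6 - 4.8Ps = -827 + 8Ps, so Ps = 143.25.
Buyers pay Pb = 143.25 − 70 = 73.25; x' = -827 + 8·143.25 = 319.
Government outlay = subsidy × quantity = 70 × 319 = 22330.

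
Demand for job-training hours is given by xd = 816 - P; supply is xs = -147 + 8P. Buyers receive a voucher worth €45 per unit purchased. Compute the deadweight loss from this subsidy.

Pre-subsidy: 816 - P = -147 + 8P gives P* = 107, x* = 709.
With the rebate, buyers effectively pay Pb = Ps − 45, where Ps is the price sellers receive.
Demand in terms of Ps becomes xd = 816 − 1(Ps − 45) = 861 - Ps. Setting this equal to supply: 861 - Ps = -147 + 8Ps, so Ps = 112.
Buyers pay Pb = 112 − 45 = 67; x' = -147 + 8·112 = 749.
The subsidy expands output by 749 − 709 = 40 past the efficient level; on those units the gap between marginal cost and willingness to pay runs from 0 up to 45.
DWL = ½ × 45 × 40 = 900.

Deadweight loss = €900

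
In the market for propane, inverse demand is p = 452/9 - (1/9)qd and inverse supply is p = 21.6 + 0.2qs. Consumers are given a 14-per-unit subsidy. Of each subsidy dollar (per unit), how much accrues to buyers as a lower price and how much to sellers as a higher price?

Buyers gain 5 per unit; sellers gain 9 per unit

Pre-subsidy: 452/9 - (1/9)q = 21.6 + 0.2q gives q* = 92 and p* = 40.
With the rebate, buyers effectively pay pb = ps − 14, where ps is the price sellers receive.
On the curves, pb = 452/9 - (1/9)q and ps = 21.6 + 0.2q; the wedge ps − pb = 14 gives 21.6 + 0.2q − (452/9 - (1/9)q) = 14, so q' = 137.
Then pb = 452/9 − (1/9)·137 = 35 and ps = 21.6 + 0.2·137 = 49.
Buyers' price falls by p* − pb = 40 − 35 = 5; sellers' price rises by ps − p* = 49 − 40 = 9.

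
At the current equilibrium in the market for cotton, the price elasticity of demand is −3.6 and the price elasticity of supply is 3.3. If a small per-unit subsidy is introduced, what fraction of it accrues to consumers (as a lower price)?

Consumer share = 11/23

For a small subsidy around the equilibrium, the benefit split depends on the relative slopes, which at a point are proportional to the elasticities.
Buyer share = εs/(εs + |εd|) = 3.3/(3.3 + 3.6) = 11/23; seller share = |εd|/(εs + |εd|) = 12/23.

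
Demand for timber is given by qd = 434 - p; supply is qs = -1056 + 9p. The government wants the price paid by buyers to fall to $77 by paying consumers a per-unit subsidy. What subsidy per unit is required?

Required subsidy s = $80 per unit

At a buyer price of 77, quantity demanded is 434 − 1·77 = 357.
Sellers supply 357 only when they receive ps with -1056 + 9·ps = 357, i.e. ps = 157.
s = ps − pb = 157 − 77 = 80.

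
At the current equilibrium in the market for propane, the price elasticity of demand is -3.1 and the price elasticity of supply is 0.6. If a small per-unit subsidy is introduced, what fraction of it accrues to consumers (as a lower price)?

For a small subsidy around the equilibrium, the benefit split depends on the relative slopes, which at a point are proportional to the elasticities.
Buyer share = εs/(εs + |εd|) = 0.6/(0.6 + 3.1) = 6/37; seller share = |εd|/(εs + |εd|) = 31/37.

Consumer share = 6/37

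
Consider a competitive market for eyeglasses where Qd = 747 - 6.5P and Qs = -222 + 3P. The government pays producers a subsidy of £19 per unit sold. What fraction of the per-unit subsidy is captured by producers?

Producer share = 13/19

Pre-subsidy: 747 - 6.5P = -222 + 3P gives P* = 102, Q* = 84.
With the subsidy, sellers receive Ps = Pb + 19 for each unit, where Pb is the price buyers pay.
Supply in terms of Pb becomes Qs = -222 + 3(Pb + 19) = -165 + 3Pb. Setting this equal to demand: 747 - 6.5Pb = -165 + 3Pb, so Pb = 96.
Sellers receive Ps = 96 + 19 = 115; Q' = 747 − 6.5·96 = 123.
Buyers' price falls by P* − Pb = 102 − 96 = 6; sellers' price rises by Ps − P* = 115 − 102 = 13.
So producers capture 13/19 = 13/19 of each unit of subsidy.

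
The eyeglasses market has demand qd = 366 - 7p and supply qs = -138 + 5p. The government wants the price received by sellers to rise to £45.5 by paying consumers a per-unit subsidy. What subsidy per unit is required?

Required subsidy s = £6 per unit

At a seller price of 45.5, quantity supplied is -138 + 5·45.5 = 89.5.
Buyers absorb 89.5 only when they pay pb with 366 − 7·pb = 89.5, i.e. pb = 39.5.
s = ps − pb = 45.5 − 39.5 = 6.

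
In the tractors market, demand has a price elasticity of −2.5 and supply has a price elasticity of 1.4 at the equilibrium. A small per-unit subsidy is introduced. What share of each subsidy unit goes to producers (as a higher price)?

Producer share = 25/39

For a small subsidy around the equilibrium, the benefit split depends on the relative slopes, which at a point are proportional to the elasticities.
Buyer share = εs/(εs + |εd|) = 1.4/(1.4 + 2.5) = 14/39; seller share = |εd|/(εs + |εd|) = 25/39.
So producers capture 25/39 of the subsidy.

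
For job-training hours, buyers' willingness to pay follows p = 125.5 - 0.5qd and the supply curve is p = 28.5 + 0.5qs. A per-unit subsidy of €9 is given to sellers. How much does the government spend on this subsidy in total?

Government cost = €954

Pre-subsidy: 125.5 - 0.5q = 28.5 + 0.5q gives q* = 97 and p* = 77.
With the subsidy, sellers receive ps = pb + 9 for each unit, where pb is the price buyers pay.
On the curves, pb = 125.5 - 0.5q and ps = 28.5 + 0.5q; the wedge ps − pb = 9 gives 28.5 + 0.5q − (125.5 - 0.5q) = 9, so q' = 106.
Then pb = 125.5 − 0.5·106 = 72.5 and ps = 28.5 + 0.5·106 = 81.5.
Government outlay = subsidy × quantity = 9 × 106 = 954.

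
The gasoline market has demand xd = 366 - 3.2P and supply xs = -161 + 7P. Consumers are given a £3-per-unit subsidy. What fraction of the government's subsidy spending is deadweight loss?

Pre-subsidy: 366 - 3.2P = -161 + 7P gives P* = 155/3, x* = 602/3.
With the rebate, buyers effectively pay Pb = Ps − 3, where Ps is the price sellers receive.
Demand in terms of Ps becomes xd = 366 − 3.2(Ps − 3) = 375.6 - 3.2Ps. Setting this equal to supply: 375.6 - 3.2Ps = -161 + 7Ps, so Ps = 2683/51.
Buyers pay Pb = 2683/51 − 3 = 2530/51; x' = -161 + 7·(2683/51) = 10570/51.
ΔCS = ½(602/3 + 10570/51)(155/3 − 2530/51) = 364070/867; ΔPS = ½(602/3 + 10570/51)(2683/51 − 155/3) = 166432/867.
Government spending = 3 × 10570/51 = 10570/17.
DWL = ½ × 3 × (10570/51 − 602/3) = 168/17; fraction = (168/17) / (10570/17) = 12/755.

DWL / government spending = 12/755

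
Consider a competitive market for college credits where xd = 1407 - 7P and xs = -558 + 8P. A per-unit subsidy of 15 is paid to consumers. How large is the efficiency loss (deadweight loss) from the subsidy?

Deadweight loss = 420

Pre-subsidy: 1407 - 7P = -558 + 8P gives P* = 131, x* = 490.
With the rebate, buyers effectively pay Pb = Ps − 15, where Ps is the price sellers receive.
Demand in terms of Ps becomes xd = 1407 − 7(Ps − 15) = 1512 - 7Ps. Setting this equal to supply: 1512 - 7Ps = -558 + 8Ps, so Ps = 138.
Buyers pay Pb = 138 − 15 = 123; x' = -558 + 8·138 = 546.
The subsidy expands output by 546 − 490 = 56 past the efficient level; on those units the gap between marginal cost and willingness to pay runs from 0 up to 15.
DWL = ½ × 15 × 56 = 420.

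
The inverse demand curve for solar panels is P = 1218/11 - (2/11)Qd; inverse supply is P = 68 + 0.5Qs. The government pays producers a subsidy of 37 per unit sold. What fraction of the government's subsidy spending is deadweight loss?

Pre-subsidy: 1218/11 - (2/11)Q = 68 + 0.5Q gives Q* = 188/3 and P* = 298/3.
With the subsidy, sellers receive Ps = Pb + 37 for each unit, where Pb is the price buyers pay.
On the curves, Pb = 1218/11 - (2/11)Q and Ps = 68 + 0.5Q; the wedge Ps − Pb = 37 gives 68 + 0.5Q − (1218/11 - (2/11)Q) = 37, so Q' = 1754/15.
Then Pb = 1218/11 − (2/11)·(1754/15) = 1342/15 and Ps = 68 + 0.5·(1754/15) = 1897/15.
ΔCS = ½(188/3 + 1754/15)(298/3 − 1342/15) = 66452/75; ΔPS = ½(188/3 + 1754/15)(1897/15 − 298/3) = 182743/75.
Government spending = 37 × 1754/15 = 64898/15.
DWL = ½ × 37 × (1754/15 − 188/3) = 15059/15; fraction = (15059/15) / (64898/15) = 407/1754.

DWL / government spending = 407/1754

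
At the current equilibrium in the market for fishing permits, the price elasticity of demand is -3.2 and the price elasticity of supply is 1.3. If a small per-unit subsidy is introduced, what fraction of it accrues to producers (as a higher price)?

For a small subsidy around the equilibrium, the benefit split depends on the relative slopes, which at a point are proportional to the elasticities.
Buyer share = εs/(εs + |εd|) = 1.3/(1.3 + 3.2) = 13/45; seller share = |εd|/(εs + |εd|) = 32/45.
So producers capture 32/45 of the subsidy.

Producer share = 32/45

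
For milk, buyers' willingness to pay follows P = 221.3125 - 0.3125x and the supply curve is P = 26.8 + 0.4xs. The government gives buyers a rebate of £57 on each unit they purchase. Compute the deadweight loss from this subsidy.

Pre-subsidy: 221.3125 - 0.3125x = 26.8 + 0.4x gives x* = 273 and P* = 136.
With the rebate, buyers effectively pay Pb = Ps − 57, where Ps is the price sellers receive.
On the curves, Pb = 221.3125 - 0.3125x and Ps = 26.8 + 0.4x; the wedge Ps − Pb = 57 gives 26.8 + 0.4x − (221.3125 - 0.3125x) = 57, so x' = 353.
Then Pb = 221.3125 − 0.3125·353 = 111 and Ps = 26.8 + 0.4·353 = 168.
The subsidy expands output by 353 − 273 = 80 past the efficient level; on those units the gap between marginal cost and willingness to pay runs from 0 up to 57.
DWL = ½ × 57 × 80 = 2280.

Deadweight loss = £2280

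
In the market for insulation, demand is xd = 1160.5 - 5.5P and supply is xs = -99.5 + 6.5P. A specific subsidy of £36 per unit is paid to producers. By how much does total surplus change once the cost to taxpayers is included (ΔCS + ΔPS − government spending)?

Pre-subsidy: 1160.5 - 5.5P = -99.5 + 6.5P gives P* = 105, x* = 583.
With the subsidy, sellers receive Ps = Pb + 36 for each unit, where Pb is the price buyers pay.
Supply in terms of Pb becomes xs = -99.5 + 6.5(Pb + 36) = 134.5 + 6.5Pb. Setting this equal to demand: 1160.5 - 5.5Pb = 134.5 + 6.5Pb, so Pb = 85.5.
Sellers receive Ps = 85.5 + 36 = 121.5; x' = 1160.5 − 5.5·85.5 = 690.25.
ΔCS = ½(583 + 690.25)(105 − 85.5) = 12414.1875; ΔPS = ½(583 + 690.25)(121.5 − 105) = 10504.3125.
Government spending = 36 × 690.25 = 24849.
Net change = 12414.1875 + 10504.3125 − 24849 = -1930.5. The loss equals the DWL triangle ½·36·107.25.

Net change in total surplus = -£1930.5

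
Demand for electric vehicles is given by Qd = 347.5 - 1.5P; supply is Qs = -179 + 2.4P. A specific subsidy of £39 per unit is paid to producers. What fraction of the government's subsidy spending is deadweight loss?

Pre-subsidy: 347.5 - 1.5P = -179 + 2.4P gives P* = 135, Q* = 145.
With the subsidy, sellers receive Ps = Pb + 39 for each unit, where Pb is the price buyers pay.
Supply in terms of Pb becomes Qs = -179 + 2.4(Pb + 39) = -85.4 + 2.4Pb. Setting this equal to demand: 347.5 - 1.5Pb = -85.4 + 2.4Pb, so Pb = 111.
Sellers receive Ps = 111 + 39 = 150; Q' = 347.5 − 1.5·111 = 181.
ΔCS = ½(145 + 181)(135 − 111) = 3912; ΔPS = ½(145 + 181)(150 − 135) = 2445.
Government spending = 39 × 181 = 7059.
DWL = ½ × 39 × (181 − 145) = 702; fraction = 702 / 7059 = 18/181.

DWL / government spending = 18/181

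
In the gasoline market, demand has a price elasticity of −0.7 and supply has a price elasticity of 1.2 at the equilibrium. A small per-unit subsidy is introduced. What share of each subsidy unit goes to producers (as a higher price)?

Producer share = 7/19

For a small subsidy around the equilibrium, the benefit split depends on the relative slopes, which at a point are proportional to the elasticities.
Buyer share = εs/(εs + |εd|) = 1.2/(1.2 + 0.7) = 12/19; seller share = |εd|/(εs + |εd|) = 7/19.
So producers capture 7/19 of the subsidy.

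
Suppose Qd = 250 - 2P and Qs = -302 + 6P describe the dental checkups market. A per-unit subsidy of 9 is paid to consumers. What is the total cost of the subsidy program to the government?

Pre-subsidy: 250 - 2P = -302 + 6P gives P* = 69, Q* = 112.
With the rebate, buyers effectively pay Pb = Ps − 9, where Ps is the price sellers receive.
Demand in terms of Ps becomes Qd = 250 − 2(Ps − 9) = 268 - 2Ps. Setting this equal to supply: 268 - 2Ps = -302 + 6Ps, so Ps = 71.25.
Buyers pay Pb = 71.25 − 9 = 62.25; Q' = -302 + 6·71.25 = 125.5.
Government outlay = subsidy × quantity = 9 × 125.5 = 1129.5.

Government cost = 1129.5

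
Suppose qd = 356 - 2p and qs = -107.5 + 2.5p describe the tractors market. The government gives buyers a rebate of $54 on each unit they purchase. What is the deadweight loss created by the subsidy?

Pre-subsidy: 356 - 2p = -107.5 + 2.5p gives p* = 103, q* = 150.
With the rebate, buyers effectively pay pb = ps − 54, where ps is the price sellers receive.
Demand in terms of ps becomes qd = 356 − 2(ps − 54) = 464 - 2ps. Setting this equal to supply: 464 - 2ps = -107.5 + 2.5ps, so ps = 127.
Buyers pay pb = 127 − 54 = 73; q' = -107.5 + 2.5·127 = 210.
The subsidy expands output by 210 − 150 = 60 past the efficient level; on those units the gap between marginal cost and willingness to pay runs from 0 up to 54.
DWL = ½ × 54 × 60 = 1620.

Deadweight loss = $1620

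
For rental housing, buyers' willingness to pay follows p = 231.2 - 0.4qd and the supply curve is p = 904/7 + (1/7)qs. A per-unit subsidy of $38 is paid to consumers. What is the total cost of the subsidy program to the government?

Pre-subsidy: 231.2 - 0.4q = 904/7 + (1/7)q gives q* = 188 and p* = 156.
With the rebate, buyers effectively pay pb = ps − 38, where ps is the price sellers receive.
On the curves, pb = 231.2 - 0.4q and ps = 904/7 + (1/7)q; the wedge ps − pb = 38 gives 904/7 + (1/7)q − (231.2 - 0.4q) = 38, so q' = 258.
Then pb = 231.2 − 0.4·258 = 128 and ps = 904/7 + (1/7)·258 = 166.
Government outlay = subsidy × quantity = 38 × 258 = 9804.

Government cost = $9804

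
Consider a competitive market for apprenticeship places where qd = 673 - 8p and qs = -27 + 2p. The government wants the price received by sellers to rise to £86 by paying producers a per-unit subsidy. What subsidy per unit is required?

Required subsidy s = £20 per unit

At a seller price of 86, quantity supplied is -27 + 2·86 = 145.
Buyers absorb 145 only when they pay pb with 673 − 8·pb = 145, i.e. pb = 66.
s = ps − pb = 86 − 66 = 20.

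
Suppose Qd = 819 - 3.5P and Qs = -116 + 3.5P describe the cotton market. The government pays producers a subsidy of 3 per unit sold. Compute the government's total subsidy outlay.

Pre-subsidy: 819 - 3.5P = -116 + 3.5P gives P* = 935/7, Q* = 351.5.
With the subsidy, sellers receive Ps = Pb + 3 for each unit, where Pb is the price buyers pay.
Supply in terms of Pb becomes Qs = -116 + 3.5(Pb + 3) = -105.5 + 3.5Pb. Setting this equal to demand: 819 - 3.5Pb = -105.5 + 3.5Pb, so Pb = 1849/14.
Sellers receive Ps = 1849/14 + 3 = 1891/14; Q' = 819 − 3.5·(1849/14) = 356.75.
Government outlay = subsidy × quantity = 3 × 356.75 = 1070.25.

Government cost = 1070.25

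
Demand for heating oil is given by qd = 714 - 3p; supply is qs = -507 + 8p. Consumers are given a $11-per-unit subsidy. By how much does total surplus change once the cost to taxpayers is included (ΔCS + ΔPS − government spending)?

Pre-subsidy: 714 - 3p = -507 + 8p gives p* = 111, q* = 381.
With the rebate, buyers effectively pay pb = ps − 11, where ps is the price sellers receive.
Demand in terms of ps becomes qd = 714 − 3(ps − 11) = 747 - 3ps. Setting this equal to supply: 747 - 3ps = -507 + 8ps, so ps = 114.
Buyers pay pb = 114 − 11 = 103; q' = -507 + 8·114 = 405.
ΔCS = ½(381 + 405)(111 − 103) = 3144; ΔPS = ½(381 + 405)(114 − 111) = 1179.
Government spending = 11 × 405 = 4455.
Net change = 3144 + 1179 − 4455 = -132. The loss equals the DWL triangle ½·11·24.

Net change in total surplus = -$132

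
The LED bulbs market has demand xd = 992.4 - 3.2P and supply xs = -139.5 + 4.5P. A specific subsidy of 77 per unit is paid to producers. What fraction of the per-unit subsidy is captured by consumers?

Consumer share = 45/77

Pre-subsidy: 992.4 - 3.2P = -139.5 + 4.5P gives P* = 147, x* = 522.
With the subsidy, sellers receive Ps = Pb + 77 for each unit, where Pb is the price buyers pay.
Supply in terms of Pb becomes xs = -139.5 + 4.5(Pb + 77) = 207 + 4.5Pb. Setting this equal to demand: 992.4 - 3.2Pb = 207 + 4.5Pb, so Pb = 102.
Sellers receive Ps = 102 + 77 = 179; x' = 992.4 − 3.2·102 = 666.
Buyers' price falls by P* − Pb = 147 − 102 = 45; sellers' price rises by Ps − P* = 179 − 147 = 32.
So consumers capture 45/77 = 45/77 of each unit of subsidy.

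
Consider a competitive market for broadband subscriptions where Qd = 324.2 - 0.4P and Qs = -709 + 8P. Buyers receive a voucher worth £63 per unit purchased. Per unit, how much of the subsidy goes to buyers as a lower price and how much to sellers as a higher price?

Buyers gain £60 per unit; sellers gain £3 per unit

Pre-subsidy: 324.2 - 0.4P = -709 + 8P gives P* = 123, Q* = 275.
With the rebate, buyers effectively pay Pb = Ps − 63, where Ps is the price sellers receive.
Demand in terms of Ps becomes Qd = 324.2 − 0.4(Ps − 63) = 349.4 - 0.4Ps. Setting this equal to supply: 349.4 - 0.4Ps = -709 + 8Ps, so Ps = 126.
Buyers pay Pb = 126 − 63 = 63; Q' = -709 + 8·126 = 299.
Buyers' price falls by P* − Pb = 123 − 63 = 60; sellers' price rises by Ps − P* = 126 − 123 = 3.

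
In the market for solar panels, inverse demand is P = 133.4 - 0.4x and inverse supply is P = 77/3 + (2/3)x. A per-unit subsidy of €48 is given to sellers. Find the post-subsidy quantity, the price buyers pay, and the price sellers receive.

Pre-subsidy: 133.4 - 0.4x = 77/3 + (2/3)x gives x* = 101 and P* = 93.
With the subsidy, sellers receive Ps = Pb + 48 for each unit, where Pb is the price buyers pay.
On the curves, Pb = 133.4 - 0.4x and Ps = 77/3 + (2/3)x; the wedge Ps − Pb = 48 gives 77/3 + (2/3)x − (133.4 - 0.4x) = 48, so x' = 146.
Then Pb = 133.4 − 0.4·146 = 75 and Ps = 77/3 + (2/3)·146 = 123.

x' = 146; buyers pay €75; sellers receive €123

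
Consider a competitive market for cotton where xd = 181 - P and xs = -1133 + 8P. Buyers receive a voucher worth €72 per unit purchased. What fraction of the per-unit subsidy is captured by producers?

Producer share = 1/9

Pre-subsidy: 181 - P = -1133 + 8P gives P* = 146, x* = 35.
With the rebate, buyers effectively pay Pb = Ps − 72, where Ps is the price sellers receive.
Demand in terms of Ps becomes xd = 181 − 1(Ps − 72) = 253 - Ps. Setting this equal to supply: 253 - Ps = -1133 + 8Ps, so Ps = 154.
Buyers pay Pb = 154 − 72 = 82; x' = -1133 + 8·154 = 99.
Buyers' price falls by P* − Pb = 146 − 82 = 64; sellers' price rises by Ps − P* = 154 − 146 = 8.
So producers capture 8/72 = 1/9 of each unit of subsidy.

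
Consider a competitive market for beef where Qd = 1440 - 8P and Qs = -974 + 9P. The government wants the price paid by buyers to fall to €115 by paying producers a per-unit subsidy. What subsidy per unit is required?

Required subsidy s = €51 per unit

At a buyer price of 115, quantity demanded is 1440 − 8·115 = 520.
Sellers supply 520 only when they receive Ps with -974 + 9·Ps = 520, i.e. Ps = 166.
s = Ps − Pb = 166 − 115 = 51.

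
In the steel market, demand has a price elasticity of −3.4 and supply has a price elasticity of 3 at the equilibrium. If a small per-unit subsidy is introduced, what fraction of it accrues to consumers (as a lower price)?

For a small subsidy around the equilibrium, the benefit split depends on the relative slopes, which at a point are proportional to the elasticities.
Buyer share = εs/(εs + |εd|) = 3/(3 + 3.4) = 0.46875; seller share = |εd|/(εs + |εd|) = 0.53125.

Consumer share = 0.46875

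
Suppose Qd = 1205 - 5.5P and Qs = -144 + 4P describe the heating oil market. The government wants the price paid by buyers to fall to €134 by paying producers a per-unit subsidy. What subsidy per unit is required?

Required subsidy s = €19 per unit

At a buyer price of 134, quantity demanded is 1205 − 5.5·134 = 468.
Sellers supply 468 only when they receive Ps with -144 + 4·Ps = 468, i.e. Ps = 153.
s = Ps − Pb = 153 − 134 = 19.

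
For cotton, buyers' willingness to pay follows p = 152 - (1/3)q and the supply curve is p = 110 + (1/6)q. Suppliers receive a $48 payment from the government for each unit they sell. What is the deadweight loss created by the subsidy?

Pre-subsidy: 152 - (1/3)q = 110 + (1/6)q gives q* = 84 and p* = 124.
With the subsidy, sellers receive ps = pb + 48 for each unit, where pb is the price buyers pay.
On the curves, pb = 152 - (1/3)q and ps = 110 + (1/6)q; the wedge ps − pb = 48 gives 110 + (1/6)q − (152 - (1/3)q) = 48, so q' = 180.
Then pb = 152 − (1/3)·180 = 92 and ps = 110 + (1/6)·180 = 140.
The subsidy expands output by 180 − 84 = 96 past the efficient level; on those units the gap between marginal cost and willingness to pay runs from 0 up to 48.
DWL = ½ × 48 × 96 = 2304.

Deadweight loss = $2304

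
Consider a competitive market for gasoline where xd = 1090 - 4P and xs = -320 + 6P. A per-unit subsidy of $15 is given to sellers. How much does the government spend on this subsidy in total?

Government cost = $8430

Pre-subsidy: 1090 - 4P = -320 + 6P gives P* = 141, x* = 526.
With the subsidy, sellers receive Ps = Pb + 15 for each unit, where Pb is the price buyers pay.
Supply in terms of Pb becomes xs = -320 + 6(Pb + 15) = -230 + 6Pb. Setting this equal to demand: 1090 - 4Pb = -230 + 6Pb, so Pb = 132.
Sellers receive Ps = 132 + 15 = 147; x' = 1090 − 4·132 = 562.
Government outlay = subsidy × quantity = 15 × 562 = 8430.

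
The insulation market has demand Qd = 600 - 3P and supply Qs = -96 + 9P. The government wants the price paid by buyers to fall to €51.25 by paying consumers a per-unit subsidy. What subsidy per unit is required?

Required subsidy s = €9 per unit

At a buyer price of 51.25, quantity demanded is 600 − 3·51.25 = 446.25.
Sellers supply 446.25 only when they receive Ps with -96 + 9·Ps = 446.25, i.e. Ps = 60.25.
s = Ps − Pb = 60.25 − 51.25 = 9.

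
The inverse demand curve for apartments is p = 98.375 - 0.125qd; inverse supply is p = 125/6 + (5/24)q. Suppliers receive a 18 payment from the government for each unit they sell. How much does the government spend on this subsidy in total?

Pre-subsidy: 98.375 - 0.125q = 125/6 + (5/24)q gives q* = 232.625 and p* = 69.296875.
With the subsidy, sellers receive ps = pb + 18 for each unit, where pb is the price buyers pay.
On the curves, pb = 98.375 - 0.125q and ps = 125/6 + (5/24)q; the wedge ps − pb = 18 gives 125/6 + (5/24)q − (98.375 - 0.125q) = 18, so q' = 286.625.
Then pb = 98.375 − 0.125·286.625 = 62.546875 and ps = 125/6 + (5/24)·286.625 = 80.546875.
Government outlay = subsidy × quantity = 18 × 286.625 = 5159.25.

Government cost = 5159.25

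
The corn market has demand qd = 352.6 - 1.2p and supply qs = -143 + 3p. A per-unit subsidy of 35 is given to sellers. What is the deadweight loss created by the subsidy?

Deadweight loss = 525

Pre-subsidy: 352.6 - 1.2p = -143 + 3p gives p* = 118, q* = 211.
With the subsidy, sellers receive ps = pb + 35 for each unit, where pb is the price buyers pay.
Supply in terms of pb becomes qs = -143 + 3(pb + 35) = -38 + 3pb. Setting this equal to demand: 352.6 - 1.2pb = -38 + 3pb, so pb = 93.
Sellers receive ps = 93 + 35 = 128; q' = 352.6 − 1.2·93 = 241.
The subsidy expands output by 241 − 211 = 30 past the efficient level; on those units the gap between marginal cost and willingness to pay runs from 0 up to 35.
DWL = ½ × 35 × 30 = 525.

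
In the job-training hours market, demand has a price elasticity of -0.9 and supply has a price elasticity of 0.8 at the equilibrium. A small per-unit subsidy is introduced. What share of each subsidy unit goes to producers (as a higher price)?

Producer share = 9/17

For a small subsidy around the equilibrium, the benefit split depends on the relative slopes, which at a point are proportional to the elasticities.
Buyer share = εs/(εs + |εd|) = 0.8/(0.8 + 0.9) = 8/17; seller share = |εd|/(εs + |εd|) = 9/17.
So producers capture 9/17 of the subsidy.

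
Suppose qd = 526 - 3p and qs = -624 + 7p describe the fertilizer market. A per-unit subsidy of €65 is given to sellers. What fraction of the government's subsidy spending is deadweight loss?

DWL / government spending = 273/1270

Pre-subsidy: 526 - 3p = -624 + 7p gives p* = 115, q* = 181.
With the subsidy, sellers receive ps = pb + 65 for each unit, where pb is the price buyers pay.
Supply in terms of pb becomes qs = -624 + 7(pb + 65) = -169 + 7pb. Setting this equal to demand: 526 - 3pb = -169 + 7pb, so pb = 69.5.
Sellers receive ps = 69.5 + 65 = 134.5; q' = 526 − 3·69.5 = 317.5.
ΔCS = ½(181 + 317.5)(115 − 69.5) = 11340.875; ΔPS = ½(181 + 317.5)(134.5 − 115) = 4860.375.
Government spending = 65 × 317.5 = 20637.5.
DWL = ½ × 65 × (317.5 − 181) = 4436.25; fraction = 4436.25 / 20637.5 = 273/1270.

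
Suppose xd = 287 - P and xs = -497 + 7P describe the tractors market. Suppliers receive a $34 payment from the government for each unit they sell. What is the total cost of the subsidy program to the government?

Pre-subsidy: 287 - P = -497 + 7P gives P* = 98, x* = 189.
With the subsidy, sellers receive Ps = Pb + 34 for each unit, where Pb is the price buyers pay.
Supply in terms of Pb becomes xs = -497 + 7(Pb + 34) = -259 + 7Pb. Setting this equal to demand: 287 - Pb = -259 + 7Pb, so Pb = 68.25.
Sellers receive Ps = 68.25 + 34 = 102.25; x' = 287 − 1·68.25 = 218.75.
Government outlay = subsidy × quantity = 34 × 218.75 = 7437.5.

Government cost = $7437.5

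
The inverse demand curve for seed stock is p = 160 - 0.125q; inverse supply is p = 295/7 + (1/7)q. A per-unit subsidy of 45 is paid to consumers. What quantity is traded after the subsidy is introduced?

q' = 608

Pre-subsidy: 160 - 0.125q = 295/7 + (1/7)q gives q* = 440 and p* = 105.
With the rebate, buyers effectively pay pb = ps − 45, where ps is the price sellers receive.
On the curves, pb = 160 - 0.125q and ps = 295/7 + (1/7)q; the wedge ps − pb = 45 gives 295/7 + (1/7)q − (160 - 0.125q) = 45, so q' = 608.
Then pb = 160 − 0.125·608 = 84 and ps = 295/7 + (1/7)·608 = 129.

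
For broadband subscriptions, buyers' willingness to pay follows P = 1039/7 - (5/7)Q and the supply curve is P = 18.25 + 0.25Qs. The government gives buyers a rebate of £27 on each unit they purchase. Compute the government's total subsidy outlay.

Government cost = £4401

Pre-subsidy: 1039/7 - (5/7)Q = 18.25 + 0.25Q gives Q* = 135 and P* = 52.
With the rebate, buyers effectively pay Pb = Ps − 27, where Ps is the price sellers receive.
On the curves, Pb = 1039/7 - (5/7)Q and Ps = 18.25 + 0.25Q; the wedge Ps − Pb = 27 gives 18.25 + 0.25Q − (1039/7 - (5/7)Q) = 27, so Q' = 163.
Then Pb = 1039/7 − (5/7)·163 = 32 and Ps = 18.25 + 0.25·163 = 59.
Government outlay = subsidy × quantity = 27 × 163 = 4401.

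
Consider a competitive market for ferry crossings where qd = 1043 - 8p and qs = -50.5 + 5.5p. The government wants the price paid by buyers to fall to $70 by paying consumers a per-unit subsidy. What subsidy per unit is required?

Required subsidy s = $27 per unit

At a buyer price of 70, quantity demanded is 1043 − 8·70 = 483.
Sellers supply 483 only when they receive ps with -50.5 + 5.5·ps = 483, i.e. ps = 97.
s = ps − pb = 97 − 70 = 27.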